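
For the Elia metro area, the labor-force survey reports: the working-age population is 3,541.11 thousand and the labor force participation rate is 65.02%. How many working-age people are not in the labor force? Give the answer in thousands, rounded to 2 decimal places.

Share not in the labor force = 1 − 0.6502 = 0.3498.
Not in labor force = 0.3498 × 3,541.11 ≈ 1,238.68 thousand.

About 1,238.68 thousand are not in the labor force.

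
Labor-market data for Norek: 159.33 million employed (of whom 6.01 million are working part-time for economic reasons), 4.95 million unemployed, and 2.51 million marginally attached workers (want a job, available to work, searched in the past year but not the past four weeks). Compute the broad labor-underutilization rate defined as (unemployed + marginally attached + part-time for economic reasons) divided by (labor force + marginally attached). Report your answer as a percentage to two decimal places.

Labor force = 159.33 + 4.95 = 164.28 million.
Numerator = 4.95 + 2.51 + 6.01 = 13.47 million.
Denominator = 164.28 + 2.51 = 166.79 million.
Broad rate = 13.47 / 166.79 = 8.08%.

Broad underutilization rate ≈ 8.08%.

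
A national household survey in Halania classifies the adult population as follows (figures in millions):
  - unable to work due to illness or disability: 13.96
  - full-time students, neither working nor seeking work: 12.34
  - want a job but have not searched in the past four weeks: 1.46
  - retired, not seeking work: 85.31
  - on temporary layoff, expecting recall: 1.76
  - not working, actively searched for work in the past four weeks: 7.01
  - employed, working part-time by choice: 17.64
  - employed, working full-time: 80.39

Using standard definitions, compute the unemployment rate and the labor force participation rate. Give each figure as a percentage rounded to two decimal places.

Employed = 17.64 + 80.39 = 98.03 million.
Unemployed = 1.76 + 7.01 = 8.77 million (jobless and actively searching, or on temporary layoff).
Labor force = 98.03 + 8.77 = 106.80 million.
Not in labor force = 13.96 + 12.34 + 1.46 + 85.31 = 113.07 million (those not working and not actively searching are outside the labor force — including those who want a job but have given up searching).
Civilian working-age population = 106.80 + 113.07 = 219.87 million.
Unemployment rate = 8.77 / 106.80 = 8.21%.
Labor force participation rate = 106.80 / 219.87 = 48.57%.

Unemployment rate ≈ 8.21%; labor force participation rate ≈ 48.57%.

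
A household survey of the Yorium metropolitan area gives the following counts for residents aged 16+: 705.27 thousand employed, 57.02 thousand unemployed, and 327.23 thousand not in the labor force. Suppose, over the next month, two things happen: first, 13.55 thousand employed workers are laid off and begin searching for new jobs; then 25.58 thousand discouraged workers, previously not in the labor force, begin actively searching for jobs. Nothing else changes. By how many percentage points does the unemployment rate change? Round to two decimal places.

The unemployment rate changes by +4.72 percentage points.

Initially, labor force = 705.27 + 57.02 = 762.29 thousand, so u = 57.02/762.29 = 7.48%.
After the first change, employed falls and unemployed rises by 13.55; labor force unchanged → E = 691.72, U = 70.57, labor force = 762.29 thousand.
After the second change, unemployed and labor force both rise by 25.58 → E = 691.72, U = 96.15, labor force = 787.87 thousand.
New unemployment rate = 96.15 / 787.87 = 12.20%.
Change = 12.20% − 7.48% = +4.72 percentage points.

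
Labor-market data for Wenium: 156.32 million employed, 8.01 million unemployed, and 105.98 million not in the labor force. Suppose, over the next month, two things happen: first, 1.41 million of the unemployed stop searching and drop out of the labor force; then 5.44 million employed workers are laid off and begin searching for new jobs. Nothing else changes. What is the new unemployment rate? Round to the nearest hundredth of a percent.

Initially, labor force = 156.32 + 8.01 = 164.33 million, so u = 8.01/164.33 = 4.87%.
After the first change, unemployed and labor force both fall by 1.41 → E = 156.32, U = 6.60, labor force = 162.92 million.
After the second change, employed falls and unemployed rises by 5.44; labor force unchanged → E = 150.88, U = 12.04, labor force = 162.92 million.
New unemployment rate = 12.04 / 162.92 = 7.39%.

New unemployment rate ≈ 7.39%.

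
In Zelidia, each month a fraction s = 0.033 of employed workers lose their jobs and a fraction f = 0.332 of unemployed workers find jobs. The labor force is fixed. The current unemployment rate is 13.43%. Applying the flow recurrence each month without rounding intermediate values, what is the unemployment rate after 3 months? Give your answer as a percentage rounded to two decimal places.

Unemployment rate after three months ≈ 10.16%.

With a fixed labor force, u_{t+1} = u_t + s·(1−u_t) − f·u_t = u_t·(1−s−f) + s.
Here 1−s−f = 0.635 and s = 0.033.
u_1 = 0.134300 × 0.635 + 0.033 = 0.118281.
u_2 = 0.118281 × 0.635 + 0.033 = 0.108108.
u_3 = 0.108108 × 0.635 + 0.033 = 0.101649.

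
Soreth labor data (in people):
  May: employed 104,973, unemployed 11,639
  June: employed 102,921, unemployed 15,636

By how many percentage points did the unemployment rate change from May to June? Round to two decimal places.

The unemployment rate changed by +3.21 percentage points.

May: labor force = 104,973 + 11,639 = 116,612; u = 11,639/116,612 = 9.98%.
June: labor force = 102,921 + 15,636 = 118,557; u = 15,636/118,557 = 13.19%.
Change = 13.19% − 9.98% = +3.21 pp.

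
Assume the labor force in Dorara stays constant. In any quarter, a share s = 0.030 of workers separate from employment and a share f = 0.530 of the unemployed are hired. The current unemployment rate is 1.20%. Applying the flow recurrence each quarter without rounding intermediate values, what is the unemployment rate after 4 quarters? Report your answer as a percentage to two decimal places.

With a fixed labor force, u_{t+1} = u_t + s·(1−u_t) − f·u_t = u_t·(1−s−f) + s.
Here 1−s−f = 0.440 and s = 0.030.
u_1 = 0.012000 × 0.440 + 0.030 = 0.035280.
u_2 = 0.035280 × 0.440 + 0.030 = 0.045523.
u_3 = 0.045523 × 0.440 + 0.030 = 0.050030.
u_4 = 0.050030 × 0.440 + 0.030 = 0.052013.

Unemployment rate after four quarters ≈ 5.20%.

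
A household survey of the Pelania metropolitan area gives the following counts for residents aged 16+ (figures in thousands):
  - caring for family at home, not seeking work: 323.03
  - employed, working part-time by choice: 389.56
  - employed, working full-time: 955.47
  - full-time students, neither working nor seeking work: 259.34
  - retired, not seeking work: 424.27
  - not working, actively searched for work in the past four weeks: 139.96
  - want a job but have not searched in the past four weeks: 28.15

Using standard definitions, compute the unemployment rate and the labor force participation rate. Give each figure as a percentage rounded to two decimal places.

Unemployment rate ≈ 9.42%; labor force participation rate ≈ 58.93%.

Employed = 389.56 + 955.47 = 1,345.03 thousand.
Unemployed = 139.96 thousand.
Labor force = 1,345.03 + 139.96 = 1,484.99 thousand.
Not in labor force = 323.03 + 259.34 + 424.27 + 28.15 = 1,034.79 thousand (those not working and not actively searching are outside the labor force — including those who want a job but have given up searching).
Civilian working-age population = 1,484.99 + 1,034.79 = 2,519.78 thousand.
Unemployment rate = 139.96 / 1,484.99 = 9.42%.
Labor force participation rate = 1,484.99 / 2,519.78 = 58.93%.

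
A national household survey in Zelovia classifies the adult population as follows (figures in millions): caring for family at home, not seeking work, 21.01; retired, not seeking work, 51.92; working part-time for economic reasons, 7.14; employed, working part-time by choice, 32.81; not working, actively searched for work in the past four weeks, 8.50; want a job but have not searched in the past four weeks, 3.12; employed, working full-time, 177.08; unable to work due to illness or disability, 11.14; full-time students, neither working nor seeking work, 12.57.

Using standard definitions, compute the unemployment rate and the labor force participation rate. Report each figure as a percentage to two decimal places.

Employed = 7.14 + 32.81 + 177.08 = 217.03 million (anyone who worked, including part-time for economic reasons, counts as employed).
Unemployed = 8.50 million.
Labor force = 217.03 + 8.50 = 225.53 million.
Not in labor force = 21.01 + 51.92 + 3.12 + 11.14 + 12.57 = 99.76 million (those not working and not actively searching are outside the labor force — including those who want a job but have given up searching).
Civilian working-age population = 225.53 + 99.76 = 325.29 million.
Unemployment rate = 8.50 / 225.53 = 3.77%.
Labor force participation rate = 225.53 / 325.29 = 69.33%.

Unemployment rate ≈ 3.77%; labor force participation rate ≈ 69.33%.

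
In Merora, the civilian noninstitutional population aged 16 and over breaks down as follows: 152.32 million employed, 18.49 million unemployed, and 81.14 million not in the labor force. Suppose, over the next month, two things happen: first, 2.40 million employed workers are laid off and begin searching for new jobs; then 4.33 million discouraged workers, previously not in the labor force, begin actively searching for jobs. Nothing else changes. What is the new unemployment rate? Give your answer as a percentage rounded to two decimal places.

New unemployment rate ≈ 14.40%.

Initially, labor force = 152.32 + 18.49 = 170.81 million, so u = 18.49/170.81 = 10.82%.
After the first change, employed falls and unemployed rises by 2.40; labor force unchanged → E = 149.92, U = 20.89, labor force = 170.81 million.
After the second change, unemployed and labor force both rise by 4.33 → E = 149.92, U = 25.22, labor force = 175.14 million.
New unemployment rate = 25.22 / 175.14 = 14.40%.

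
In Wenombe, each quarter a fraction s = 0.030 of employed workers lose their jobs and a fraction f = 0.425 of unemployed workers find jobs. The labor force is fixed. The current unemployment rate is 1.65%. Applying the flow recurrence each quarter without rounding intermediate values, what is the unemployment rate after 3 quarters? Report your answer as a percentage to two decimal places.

Unemployment rate after three quarters ≈ 5.79%.

With a fixed labor force, u_{t+1} = u_t + s·(1−u_t) − f·u_t = u_t·(1−s−f) + s.
Here 1−s−f = 0.545 and s = 0.030.
u_1 = 0.016500 × 0.545 + 0.030 = 0.038992.
u_2 = 0.038992 × 0.545 + 0.030 = 0.051251.
u_3 = 0.051251 × 0.545 + 0.030 = 0.057932.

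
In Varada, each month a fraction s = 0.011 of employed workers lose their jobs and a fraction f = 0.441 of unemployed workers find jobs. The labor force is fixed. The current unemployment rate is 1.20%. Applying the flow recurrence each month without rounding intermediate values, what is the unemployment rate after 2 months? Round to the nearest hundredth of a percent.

Unemployment rate after two months ≈ 2.06%.

With a fixed labor force, u_{t+1} = u_t + s·(1−u_t) − f·u_t = u_t·(1−s−f) + s.
Here 1−s−f = 0.548 and s = 0.011.
u_1 = 0.012000 × 0.548 + 0.011 = 0.017576.
u_2 = 0.017576 × 0.548 + 0.011 = 0.020632.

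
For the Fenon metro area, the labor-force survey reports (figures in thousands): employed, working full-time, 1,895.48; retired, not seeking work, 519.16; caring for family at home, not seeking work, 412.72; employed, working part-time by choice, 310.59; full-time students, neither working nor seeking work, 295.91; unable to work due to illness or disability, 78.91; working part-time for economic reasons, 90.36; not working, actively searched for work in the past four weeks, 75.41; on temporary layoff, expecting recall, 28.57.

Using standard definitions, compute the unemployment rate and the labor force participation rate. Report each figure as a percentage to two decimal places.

Unemployment rate ≈ 4.33%; labor force participation rate ≈ 64.75%.

Employed = 1,895.48 + 310.59 + 90.36 = 2,296.43 thousand (anyone who worked, including part-time for economic reasons, counts as employed).
Unemployed = 75.41 + 28.57 = 103.98 thousand (jobless and actively searching, or on temporary layoff).
Labor force = 2,296.43 + 103.98 = 2,400.41 thousand.
Not in labor force = 519.16 + 412.72 + 295.91 + 78.91 = 1,306.70 thousand (those not working and not actively searching are outside the labor force).
Civilian working-age population = 2,400.41 + 1,306.70 = 3,707.11 thousand.
Unemployment rate = 103.98 / 2,400.41 = 4.33%.
Labor force participation rate = 2,400.41 / 3,707.11 = 64.75%.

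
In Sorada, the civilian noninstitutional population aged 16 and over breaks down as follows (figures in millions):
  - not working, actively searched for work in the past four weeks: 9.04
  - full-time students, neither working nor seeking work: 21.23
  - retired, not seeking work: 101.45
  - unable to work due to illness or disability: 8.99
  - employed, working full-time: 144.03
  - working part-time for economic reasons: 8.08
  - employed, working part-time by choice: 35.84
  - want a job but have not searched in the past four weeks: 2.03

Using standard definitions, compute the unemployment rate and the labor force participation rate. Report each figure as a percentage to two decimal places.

Unemployment rate ≈ 4.59%; labor force participation rate ≈ 59.57%.

Employed = 144.03 + 8.08 + 35.84 = 187.95 million (anyone who worked, including part-time for economic reasons, counts as employed).
Unemployed = 9.04 million.
Labor force = 187.95 + 9.04 = 196.99 million.
Not in labor force = 21.23 + 101.45 + 8.99 + 2.03 = 133.70 million (those not working and not actively searching are outside the labor force — including those who want a job but have given up searching).
Civilian working-age population = 196.99 + 133.70 = 330.69 million.
Unemployment rate = 9.04 / 196.99 = 4.59%.
Labor force participation rate = 196.99 / 330.69 = 59.57%.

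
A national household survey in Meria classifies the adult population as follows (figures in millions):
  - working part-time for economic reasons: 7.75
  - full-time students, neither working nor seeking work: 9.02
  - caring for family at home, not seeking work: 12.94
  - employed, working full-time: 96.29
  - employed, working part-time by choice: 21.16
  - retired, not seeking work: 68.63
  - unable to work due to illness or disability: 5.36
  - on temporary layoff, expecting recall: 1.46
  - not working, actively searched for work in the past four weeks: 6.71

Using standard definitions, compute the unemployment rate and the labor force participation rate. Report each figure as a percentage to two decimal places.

Unemployment rate ≈ 6.13%; labor force participation rate ≈ 58.16%.

Employed = 7.75 + 96.29 + 21.16 = 125.20 million (anyone who worked, including part-time for economic reasons, counts as employed).
Unemployed = 1.46 + 6.71 = 8.17 million (jobless and actively searching, or on temporary layoff).
Labor force = 125.20 + 8.17 = 133.37 million.
Not in labor force = 9.02 + 12.94 + 68.63 + 5.36 = 95.95 million (those not working and not actively searching are outside the labor force).
Civilian working-age population = 133.37 + 95.95 = 229.32 million.
Unemployment rate = 8.17 / 133.37 = 6.13%.
Labor force participation rate = 133.37 / 229.32 = 58.16%.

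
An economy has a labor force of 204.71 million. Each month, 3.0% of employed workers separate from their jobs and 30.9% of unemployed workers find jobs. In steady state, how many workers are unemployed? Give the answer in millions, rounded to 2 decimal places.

About 18.12 million are unemployed in steady state.

Steady-state unemployment rate u* = s/(s+f) = 3.0/(3.0+30.9) = 0.088496.
Unemployed = u* × labor force = 0.088496 × 204.71 ≈ 18.12 million.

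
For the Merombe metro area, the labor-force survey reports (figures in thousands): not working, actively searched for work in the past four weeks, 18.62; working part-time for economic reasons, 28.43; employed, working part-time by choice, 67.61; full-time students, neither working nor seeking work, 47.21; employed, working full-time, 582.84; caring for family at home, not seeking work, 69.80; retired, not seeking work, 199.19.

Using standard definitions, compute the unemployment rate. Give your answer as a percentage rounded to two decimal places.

Unemployment rate ≈ 2.67%.

Employed = 28.43 + 67.61 + 582.84 = 678.88 thousand (anyone who worked, including part-time for economic reasons, counts as employed).
Unemployed = 18.62 thousand.
Labor force = 678.88 + 18.62 = 697.50 thousand.
Unemployment rate = 18.62 / 697.50 = 2.67%.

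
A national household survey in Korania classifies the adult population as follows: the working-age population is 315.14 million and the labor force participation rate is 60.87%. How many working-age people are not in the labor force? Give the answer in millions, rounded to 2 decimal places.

About 123.31 million are not in the labor force.

Share not in the labor force = 1 − 0.6087 = 0.3913.
Not in labor force = 0.3913 × 315.14 ≈ 123.31 million.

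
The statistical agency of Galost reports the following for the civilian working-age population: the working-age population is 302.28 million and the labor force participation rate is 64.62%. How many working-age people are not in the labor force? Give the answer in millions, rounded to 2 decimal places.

Share not in the labor force = 1 − 0.6462 = 0.3538.
Not in labor force = 0.3538 × 302.28 ≈ 106.95 million.

About 106.95 million are not in the labor force.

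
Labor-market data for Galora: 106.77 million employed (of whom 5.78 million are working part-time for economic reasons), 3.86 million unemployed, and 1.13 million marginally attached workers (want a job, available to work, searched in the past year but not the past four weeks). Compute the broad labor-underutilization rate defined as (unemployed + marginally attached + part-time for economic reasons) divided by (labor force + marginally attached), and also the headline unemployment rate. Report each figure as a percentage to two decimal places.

Labor force = 106.77 + 3.86 = 110.63 million.
Numerator = 3.86 + 1.13 + 5.78 = 10.77 million.
Denominator = 110.63 + 1.13 = 111.76 million.
Broad rate = 10.77 / 111.76 = 9.64%.
Headline unemployment rate = 3.86 / 110.63 = 3.49%.

Broad underutilization rate ≈ 9.64%; headline unemployment rate ≈ 3.49%.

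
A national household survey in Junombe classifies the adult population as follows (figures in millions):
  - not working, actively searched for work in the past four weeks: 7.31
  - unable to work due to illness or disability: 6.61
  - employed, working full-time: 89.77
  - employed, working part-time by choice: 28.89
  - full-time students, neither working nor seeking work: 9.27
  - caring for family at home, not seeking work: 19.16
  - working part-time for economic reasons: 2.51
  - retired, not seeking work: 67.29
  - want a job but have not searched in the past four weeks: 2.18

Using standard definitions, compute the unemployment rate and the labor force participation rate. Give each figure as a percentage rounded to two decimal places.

Unemployment rate ≈ 5.69%; labor force participation rate ≈ 55.14%.

Employed = 89.77 + 28.89 + 2.51 = 121.17 million (anyone who worked, including part-time for economic reasons, counts as employed).
Unemployed = 7.31 million.
Labor force = 121.17 + 7.31 = 128.48 million.
Not in labor force = 6.61 + 9.27 + 19.16 + 67.29 + 2.18 = 104.51 million (those not working and not actively searching are outside the labor force — including those who want a job but have given up searching).
Civilian working-age population = 128.48 + 104.51 = 232.99 million.
Unemployment rate = 7.31 / 128.48 = 5.69%.
Labor force participation rate = 128.48 / 232.99 = 55.14%.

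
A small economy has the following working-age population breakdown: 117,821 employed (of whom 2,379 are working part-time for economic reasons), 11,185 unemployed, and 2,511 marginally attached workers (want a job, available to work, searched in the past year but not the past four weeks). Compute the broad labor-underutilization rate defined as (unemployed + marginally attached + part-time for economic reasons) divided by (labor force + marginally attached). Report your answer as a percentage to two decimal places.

Broad underutilization rate ≈ 12.22%.

Labor force = 117,821 + 11,185 = 129,006.
Numerator = 11,185 + 2,511 + 2,379 = 16,075.
Denominator = 129,006 + 2,511 = 131,517.
Broad rate = 16,075 / 131,517 = 12.22%.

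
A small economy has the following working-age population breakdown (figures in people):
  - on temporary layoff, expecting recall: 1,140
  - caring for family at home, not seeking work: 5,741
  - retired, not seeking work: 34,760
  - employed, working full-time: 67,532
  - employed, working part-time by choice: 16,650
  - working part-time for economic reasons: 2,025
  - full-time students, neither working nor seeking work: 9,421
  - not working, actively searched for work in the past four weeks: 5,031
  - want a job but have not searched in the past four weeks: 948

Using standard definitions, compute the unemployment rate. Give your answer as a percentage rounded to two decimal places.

Employed = 67,532 + 16,650 + 2,025 = 86,207 (anyone who worked, including part-time for economic reasons, counts as employed).
Unemployed = 1,140 + 5,031 = 6,171 (jobless and actively searching, or on temporary layoff).
Labor force = 86,207 + 6,171 = 92,378.
Unemployment rate = 6,171 / 92,378 = 6.68%.

Unemployment rate ≈ 6.68%.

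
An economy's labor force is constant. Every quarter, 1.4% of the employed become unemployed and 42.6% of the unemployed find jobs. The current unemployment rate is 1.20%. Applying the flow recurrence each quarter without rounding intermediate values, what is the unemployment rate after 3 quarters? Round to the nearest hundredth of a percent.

Unemployment rate after three quarters ≈ 2.83%.

With a fixed labor force, u_{t+1} = u_t + s·(1−u_t) − f·u_t = u_t·(1−s−f) + s.
Here 1−s−f = 0.560 and s = 0.014.
u_1 = 0.012000 × 0.560 + 0.014 = 0.020720.
u_2 = 0.020720 × 0.560 + 0.014 = 0.025603.
u_3 = 0.025603 × 0.560 + 0.014 = 0.028338.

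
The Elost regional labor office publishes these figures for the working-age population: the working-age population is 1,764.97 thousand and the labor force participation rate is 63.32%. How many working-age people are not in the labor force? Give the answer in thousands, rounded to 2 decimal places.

About 647.39 thousand are not in the labor force.

Share not in the labor force = 1 − 0.6332 = 0.3668.
Not in labor force = 0.3668 × 1,764.97 ≈ 647.39 thousand.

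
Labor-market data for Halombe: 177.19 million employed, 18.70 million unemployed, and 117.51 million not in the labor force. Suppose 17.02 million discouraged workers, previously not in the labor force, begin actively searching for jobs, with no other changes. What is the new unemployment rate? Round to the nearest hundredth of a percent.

Initially, labor force = 177.19 + 18.70 = 195.89 million, so u = 18.70/195.89 = 9.55%.
After the change, unemployed and labor force both rise by 17.02 → E = 177.19, U = 35.72, labor force = 212.91 million.
New unemployment rate = 35.72 / 212.91 = 16.78%.

New unemployment rate ≈ 16.78%.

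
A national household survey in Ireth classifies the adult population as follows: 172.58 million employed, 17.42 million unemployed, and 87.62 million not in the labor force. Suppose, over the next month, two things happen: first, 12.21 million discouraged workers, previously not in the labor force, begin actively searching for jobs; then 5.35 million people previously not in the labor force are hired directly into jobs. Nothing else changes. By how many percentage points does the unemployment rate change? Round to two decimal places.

The unemployment rate changes by +5.11 percentage points.

Initially, labor force = 172.58 + 17.42 = 190.00 million, so u = 17.42/190.00 = 9.17%.
After the first change, unemployed and labor force both rise by 12.21 → E = 172.58, U = 29.63, labor force = 202.21 million.
After the second change, employed and labor force both rise by 5.35; unemployed unchanged → E = 177.93, U = 29.63, labor force = 207.56 million.
New unemployment rate = 29.63 / 207.56 = 14.28%.
Change = 14.28% − 9.17% = +5.11 percentage points.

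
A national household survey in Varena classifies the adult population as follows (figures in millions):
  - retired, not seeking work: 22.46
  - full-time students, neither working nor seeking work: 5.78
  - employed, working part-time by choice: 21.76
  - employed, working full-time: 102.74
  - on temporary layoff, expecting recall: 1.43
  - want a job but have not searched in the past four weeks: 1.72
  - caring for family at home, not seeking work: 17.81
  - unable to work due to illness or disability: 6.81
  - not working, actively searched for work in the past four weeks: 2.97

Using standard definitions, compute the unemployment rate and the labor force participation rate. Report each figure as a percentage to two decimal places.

Employed = 21.76 + 102.74 = 124.50 million.
Unemployed = 1.43 + 2.97 = 4.40 million (jobless and actively searching, or on temporary layoff).
Labor force = 124.50 + 4.40 = 128.90 million.
Not in labor force = 22.46 + 5.78 + 1.72 + 17.81 + 6.81 = 54.58 million (those not working and not actively searching are outside the labor force — including those who want a job but have given up searching).
Civilian working-age population = 128.90 + 54.58 = 183.48 million.
Unemployment rate = 4.40 / 128.90 = 3.41%.
Labor force participation rate = 128.90 / 183.48 = 70.25%.

Unemployment rate ≈ 3.41%; labor force participation rate ≈ 70.25%.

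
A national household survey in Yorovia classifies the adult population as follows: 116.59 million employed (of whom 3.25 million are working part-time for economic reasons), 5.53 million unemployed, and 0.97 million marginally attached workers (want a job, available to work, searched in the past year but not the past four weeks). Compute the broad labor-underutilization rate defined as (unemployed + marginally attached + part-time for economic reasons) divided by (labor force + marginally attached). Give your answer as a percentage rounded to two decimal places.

Labor force = 116.59 + 5.53 = 122.12 million.
Numerator = 5.53 + 0.97 + 3.25 = 9.75 million.
Denominator = 122.12 + 0.97 = 123.09 million.
Broad rate = 9.75 / 123.09 = 7.92%.

Broad underutilization rate ≈ 7.92%.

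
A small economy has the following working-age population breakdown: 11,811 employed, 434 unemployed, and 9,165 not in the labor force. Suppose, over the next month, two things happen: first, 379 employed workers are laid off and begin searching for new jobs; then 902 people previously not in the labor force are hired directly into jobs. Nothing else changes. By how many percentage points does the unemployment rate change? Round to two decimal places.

Initially, labor force = 11,811 + 434 = 12,245, so u = 434/12,245 = 3.54%.
After the first change, employed falls and unemployed rises by 379; labor force unchanged → E = 11,432, U = 813, labor force = 12,245.
After the second change, employed and labor force both rise by 902; unemployed unchanged → E = 12,334, U = 813, labor force = 13,147.
New unemployment rate = 813 / 13,147 = 6.18%.
Change = 6.18% − 3.54% = +2.64 percentage points.

The unemployment rate changes by +2.64 percentage points.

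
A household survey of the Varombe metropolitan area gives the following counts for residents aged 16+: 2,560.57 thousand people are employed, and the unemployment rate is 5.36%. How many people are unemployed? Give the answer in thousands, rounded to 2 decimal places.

Let U be the number unemployed. The labor force is E + U, and U/(E+U) = 0.0536.
So U = 0.0536 × 2,560.57 / (1 − 0.0536) = 137.2466 / 0.9464 ≈ 145.02 thousand.

About 145.02 thousand are unemployed.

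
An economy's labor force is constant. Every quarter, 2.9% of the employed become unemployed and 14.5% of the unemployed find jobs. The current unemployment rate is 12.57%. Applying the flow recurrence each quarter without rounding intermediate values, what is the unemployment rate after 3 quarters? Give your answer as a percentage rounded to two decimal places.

With a fixed labor force, u_{t+1} = u_t + s·(1−u_t) − f·u_t = u_t·(1−s−f) + s.
Here 1−s−f = 0.826 and s = 0.029.
u_1 = 0.125700 × 0.826 + 0.029 = 0.132828.
u_2 = 0.132828 × 0.826 + 0.029 = 0.138716.
u_3 = 0.138716 × 0.826 + 0.029 = 0.143579.

Unemployment rate after three quarters ≈ 14.36%.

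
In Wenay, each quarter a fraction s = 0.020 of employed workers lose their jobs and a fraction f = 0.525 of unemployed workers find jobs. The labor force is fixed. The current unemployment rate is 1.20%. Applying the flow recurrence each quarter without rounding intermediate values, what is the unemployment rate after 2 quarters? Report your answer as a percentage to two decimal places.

Unemployment rate after two quarters ≈ 3.16%.

With a fixed labor force, u_{t+1} = u_t + s·(1−u_t) − f·u_t = u_t·(1−s−f) + s.
Here 1−s−f = 0.455 and s = 0.020.
u_1 = 0.012000 × 0.455 + 0.020 = 0.025460.
u_2 = 0.025460 × 0.455 + 0.020 = 0.031584.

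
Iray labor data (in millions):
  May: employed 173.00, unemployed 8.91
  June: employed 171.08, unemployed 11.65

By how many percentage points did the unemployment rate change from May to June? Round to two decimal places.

May: labor force = 173.00 + 8.91 = 181.91; u = 8.91/181.91 = 4.90%.
June: labor force = 171.08 + 11.65 = 182.73; u = 11.65/182.73 = 6.38%.
Change = 6.38% − 4.90% = +1.48 pp.

The unemployment rate changed by +1.48 percentage points.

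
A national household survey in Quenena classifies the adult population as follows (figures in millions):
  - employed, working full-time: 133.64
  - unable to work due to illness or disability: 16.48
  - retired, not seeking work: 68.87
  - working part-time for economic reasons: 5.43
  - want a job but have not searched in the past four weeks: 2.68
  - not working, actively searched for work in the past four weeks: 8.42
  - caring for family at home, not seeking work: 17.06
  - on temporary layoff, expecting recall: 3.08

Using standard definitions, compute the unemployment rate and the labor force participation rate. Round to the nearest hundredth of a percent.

Unemployment rate ≈ 7.64%; labor force participation rate ≈ 58.89%.

Employed = 133.64 + 5.43 = 139.07 million (anyone who worked, including part-time for economic reasons, counts as employed).
Unemployed = 8.42 + 3.08 = 11.50 million (jobless and actively searching, or on temporary layoff).
Labor force = 139.07 + 11.50 = 150.57 million.
Not in labor force = 16.48 + 68.87 + 2.68 + 17.06 = 105.09 million (those not working and not actively searching are outside the labor force — including those who want a job but have given up searching).
Civilian working-age population = 150.57 + 105.09 = 255.66 million.
Unemployment rate = 11.50 / 150.57 = 7.64%.
Labor force participation rate = 150.57 / 255.66 = 58.89%.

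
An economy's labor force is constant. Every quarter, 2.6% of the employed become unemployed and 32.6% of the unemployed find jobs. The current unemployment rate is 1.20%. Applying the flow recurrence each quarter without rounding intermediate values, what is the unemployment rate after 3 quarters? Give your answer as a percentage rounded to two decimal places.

Unemployment rate after three quarters ≈ 5.70%.

With a fixed labor force, u_{t+1} = u_t + s·(1−u_t) − f·u_t = u_t·(1−s−f) + s.
Here 1−s−f = 0.648 and s = 0.026.
u_1 = 0.012000 × 0.648 + 0.026 = 0.033776.
u_2 = 0.033776 × 0.648 + 0.026 = 0.047887.
u_3 = 0.047887 × 0.648 + 0.026 = 0.057031.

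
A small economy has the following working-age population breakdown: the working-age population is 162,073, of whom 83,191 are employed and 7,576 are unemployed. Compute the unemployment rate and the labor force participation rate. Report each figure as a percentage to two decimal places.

Labor force = employed + unemployed = 83,191 + 7,576 = 90,767.
Unemployment rate = 7,576 / 90,767 = 8.35%.
Labor force participation rate = 90,767 / 162,073 = 56.00%.

Unemployment rate ≈ 8.35%; labor force participation rate ≈ 56.00%.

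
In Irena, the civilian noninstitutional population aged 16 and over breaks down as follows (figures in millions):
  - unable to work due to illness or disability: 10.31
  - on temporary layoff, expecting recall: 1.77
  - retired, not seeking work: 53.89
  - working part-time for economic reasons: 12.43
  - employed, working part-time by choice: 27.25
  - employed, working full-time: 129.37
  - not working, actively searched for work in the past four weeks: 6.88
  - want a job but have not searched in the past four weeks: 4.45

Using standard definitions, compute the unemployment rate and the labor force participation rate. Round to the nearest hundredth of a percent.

Employed = 12.43 + 27.25 + 129.37 = 169.05 million (anyone who worked, including part-time for economic reasons, counts as employed).
Unemployed = 1.77 + 6.88 = 8.65 million (jobless and actively searching, or on temporary layoff).
Labor force = 169.05 + 8.65 = 177.70 million.
Not in labor force = 10.31 + 53.89 + 4.45 = 68.65 million (those not working and not actively searching are outside the labor force — including those who want a job but have given up searching).
Civilian working-age population = 177.70 + 68.65 = 246.35 million.
Unemployment rate = 8.65 / 177.70 = 4.87%.
Labor force participation rate = 177.70 / 246.35 = 72.13%.

Unemployment rate ≈ 4.87%; labor force participation rate ≈ 72.13%.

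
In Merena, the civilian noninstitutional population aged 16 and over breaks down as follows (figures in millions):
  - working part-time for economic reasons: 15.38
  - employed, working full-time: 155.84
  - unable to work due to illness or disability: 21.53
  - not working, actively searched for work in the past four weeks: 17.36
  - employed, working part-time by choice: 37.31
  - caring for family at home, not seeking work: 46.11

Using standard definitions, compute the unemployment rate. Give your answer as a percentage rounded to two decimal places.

Unemployment rate ≈ 7.69%.

Employed = 15.38 + 155.84 + 37.31 = 208.53 million (anyone who worked, including part-time for economic reasons, counts as employed).
Unemployed = 17.36 million.
Labor force = 208.53 + 17.36 = 225.89 million.
Unemployment rate = 17.36 / 225.89 = 7.69%.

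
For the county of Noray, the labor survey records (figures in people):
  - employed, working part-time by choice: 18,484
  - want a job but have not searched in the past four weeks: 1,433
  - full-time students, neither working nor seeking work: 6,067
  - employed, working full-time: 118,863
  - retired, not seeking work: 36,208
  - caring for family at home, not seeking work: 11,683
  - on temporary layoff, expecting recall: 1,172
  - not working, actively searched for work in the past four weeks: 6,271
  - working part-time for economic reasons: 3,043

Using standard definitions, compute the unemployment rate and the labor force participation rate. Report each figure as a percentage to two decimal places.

Employed = 18,484 + 118,863 + 3,043 = 140,390 (anyone who worked, including part-time for economic reasons, counts as employed).
Unemployed = 1,172 + 6,271 = 7,443 (jobless and actively searching, or on temporary layoff).
Labor force = 140,390 + 7,443 = 147,833.
Not in labor force = 1,433 + 6,067 + 36,208 + 11,683 = 55,391 (those not working and not actively searching are outside the labor force — including those who want a job but have given up searching).
Civilian working-age population = 147,833 + 55,391 = 203,224.
Unemployment rate = 7,443 / 147,833 = 5.03%.
Labor force participation rate = 147,833 / 203,224 = 72.74%.

Unemployment rate ≈ 5.03%; labor force participation rate ≈ 72.74%.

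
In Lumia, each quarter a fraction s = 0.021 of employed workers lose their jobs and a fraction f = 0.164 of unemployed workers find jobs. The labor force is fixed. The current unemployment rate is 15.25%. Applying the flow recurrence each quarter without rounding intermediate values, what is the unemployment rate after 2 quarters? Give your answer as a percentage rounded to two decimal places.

With a fixed labor force, u_{t+1} = u_t + s·(1−u_t) − f·u_t = u_t·(1−s−f) + s.
Here 1−s−f = 0.815 and s = 0.021.
u_1 = 0.152500 × 0.815 + 0.021 = 0.145287.
u_2 = 0.145287 × 0.815 + 0.021 = 0.139409.

Unemployment rate after two quarters ≈ 13.94%.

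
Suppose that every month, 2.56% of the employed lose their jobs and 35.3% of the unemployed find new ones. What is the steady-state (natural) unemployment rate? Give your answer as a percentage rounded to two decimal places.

Steady-state unemployment rate ≈ 6.76%.

At steady state the flows balance: s·E = f·U, so U/(E+U) = s/(s+f).
u* = 2.56 / (2.56 + 35.3) = 2.56 / 37.86 = 6.76%.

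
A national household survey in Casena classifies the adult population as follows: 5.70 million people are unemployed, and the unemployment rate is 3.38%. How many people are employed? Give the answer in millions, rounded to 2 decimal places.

Labor force = U / u = 5.70 / 0.0338 ≈ 168.64 million.
Employed = labor force − unemployed = 168.64 − 5.70 = 162.94 million.

About 162.94 million are employed.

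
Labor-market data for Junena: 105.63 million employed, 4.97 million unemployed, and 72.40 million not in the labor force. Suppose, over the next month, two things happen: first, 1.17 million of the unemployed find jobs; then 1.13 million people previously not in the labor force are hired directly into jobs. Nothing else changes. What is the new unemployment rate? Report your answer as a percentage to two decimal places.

New unemployment rate ≈ 3.40%.

Initially, labor force = 105.63 + 4.97 = 110.60 million, so u = 4.97/110.60 = 4.49%.
After the first change, unemployed falls and employed rises by 1.17; labor force unchanged → E = 106.80, U = 3.80, labor force = 110.60 million.
After the second change, employed and labor force both rise by 1.13; unemployed unchanged → E = 107.93, U = 3.80, labor force = 111.73 million.
New unemployment rate = 3.80 / 111.73 = 3.40%.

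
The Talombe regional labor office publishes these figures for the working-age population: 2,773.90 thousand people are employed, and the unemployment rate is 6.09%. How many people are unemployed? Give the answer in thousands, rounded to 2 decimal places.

Let U be the number unemployed. The labor force is E + U, and U/(E+U) = 0.0609.
So U = 0.0609 × 2,773.90 / (1 − 0.0609) = 168.9305 / 0.9391 ≈ 179.89 thousand.

About 179.89 thousand are unemployed.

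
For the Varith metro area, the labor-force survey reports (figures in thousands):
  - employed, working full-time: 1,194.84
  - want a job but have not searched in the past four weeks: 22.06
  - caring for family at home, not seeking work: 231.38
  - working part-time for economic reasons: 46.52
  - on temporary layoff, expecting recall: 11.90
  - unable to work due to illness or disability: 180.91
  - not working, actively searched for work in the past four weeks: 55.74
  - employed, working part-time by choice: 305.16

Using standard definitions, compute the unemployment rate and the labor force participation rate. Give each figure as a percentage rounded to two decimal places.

Unemployment rate ≈ 4.19%; labor force participation rate ≈ 78.80%.

Employed = 1,194.84 + 46.52 + 305.16 = 1,546.52 thousand (anyone who worked, including part-time for economic reasons, counts as employed).
Unemployed = 11.90 + 55.74 = 67.64 thousand (jobless and actively searching, or on temporary layoff).
Labor force = 1,546.52 + 67.64 = 1,614.16 thousand.
Not in labor force = 22.06 + 231.38 + 180.91 = 434.35 thousand (those not working and not actively searching are outside the labor force — including those who want a job but have given up searching).
Civilian working-age population = 1,614.16 + 434.35 = 2,048.51 thousand.
Unemployment rate = 67.64 / 1,614.16 = 4.19%.
Labor force participation rate = 1,614.16 / 2,048.51 = 78.80%.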